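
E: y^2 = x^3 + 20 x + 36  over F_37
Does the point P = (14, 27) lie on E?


Check whether y^2 = x^3 + 20 x + 36 (mod 37) for (x, y) = (14, 27).
LHS: y^2 = 27^2 mod 37 = 26
RHS: x^3 + 20 x + 36 = 14^3 + 20*14 + 36 mod 37 = 26
LHS = RHS

Yes, on the curve


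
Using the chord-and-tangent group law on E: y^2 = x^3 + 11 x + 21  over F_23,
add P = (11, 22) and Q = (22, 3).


P != Q, so use the chord formula.
s = (y2 - y1) / (x2 - x1) = (4) / (11) mod 23 = 15
x3 = s^2 - x1 - x2 mod 23 = 15^2 - 11 - 22 = 8
y3 = s (x1 - x3) - y1 mod 23 = 15 * (11 - 8) - 22 = 0

P + Q = (8, 0)


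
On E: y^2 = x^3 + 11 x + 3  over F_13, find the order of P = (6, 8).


Compute successive multiples of P until we hit O:
  1P = (6, 8)
  2P = (0, 9)
  3P = (11, 8)
  4P = (9, 5)
  5P = (12, 11)
  6P = (5, 12)
  7P = (5, 1)
  8P = (12, 2)
  ... (continuing to 13P)
  13P = O

ord(P) = 13


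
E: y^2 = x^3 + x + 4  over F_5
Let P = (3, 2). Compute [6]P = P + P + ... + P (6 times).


k = 6 = 110_2 (binary, LSB first: 011)
Double-and-add from P = (3, 2):
  bit 0 = 0: acc unchanged = O
  bit 1 = 1: acc = O + (3, 3) = (3, 3)
  bit 2 = 1: acc = (3, 3) + (3, 2) = O

6P = O


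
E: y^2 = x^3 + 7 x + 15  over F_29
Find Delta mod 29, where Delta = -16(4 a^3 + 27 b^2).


4 a^3 + 27 b^2 = 4*7^3 + 27*15^2 = 1372 + 6075 = 7447
Delta = -16 * (7447) = -119152
Delta mod 29 = 9

Delta = 9 (mod 29)


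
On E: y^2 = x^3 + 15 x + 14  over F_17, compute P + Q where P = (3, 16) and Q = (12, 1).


P != Q, so use the chord formula.
s = (y2 - y1) / (x2 - x1) = (2) / (9) mod 17 = 4
x3 = s^2 - x1 - x2 mod 17 = 4^2 - 3 - 12 = 1
y3 = s (x1 - x3) - y1 mod 17 = 4 * (3 - 1) - 16 = 9

P + Q = (1, 9)


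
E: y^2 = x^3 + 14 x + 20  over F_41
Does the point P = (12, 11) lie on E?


Check whether y^2 = x^3 + 14 x + 20 (mod 41) for (x, y) = (12, 11).
LHS: y^2 = 11^2 mod 41 = 39
RHS: x^3 + 14 x + 20 = 12^3 + 14*12 + 20 mod 41 = 30
LHS != RHS

No, not on the curve


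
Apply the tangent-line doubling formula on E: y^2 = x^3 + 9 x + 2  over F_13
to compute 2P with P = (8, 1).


Doubling: s = (3 x1^2 + a) / (2 y1)
s = (3*8^2 + 9) / (2*1) mod 13 = 3
x3 = s^2 - 2 x1 mod 13 = 3^2 - 2*8 = 6
y3 = s (x1 - x3) - y1 mod 13 = 3 * (8 - 6) - 1 = 5

2P = (6, 5)


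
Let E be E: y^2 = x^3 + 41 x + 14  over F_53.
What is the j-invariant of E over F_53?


Delta = -16(4 a^3 + 27 b^2) mod 53 = 3
-1728 * (4 a)^3 = -1728 * (4*41)^3 mod 53 = 28
j = 28 * 3^(-1) mod 53 = 27

j = 27 (mod 53)


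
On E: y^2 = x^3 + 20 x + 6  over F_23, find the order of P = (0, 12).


Compute successive multiples of P until we hit O:
  1P = (0, 12)
  2P = (9, 15)
  3P = (9, 8)
  4P = (0, 11)
  5P = O

ord(P) = 5


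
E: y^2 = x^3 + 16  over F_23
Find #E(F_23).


For each x in F_23, count y with y^2 = x^3 + 0 x + 16 mod 23:
  x = 0: RHS = 16, y in [4, 19]  -> 2 point(s)
  x = 2: RHS = 1, y in [1, 22]  -> 2 point(s)
  x = 5: RHS = 3, y in [7, 16]  -> 2 point(s)
  x = 6: RHS = 2, y in [5, 18]  -> 2 point(s)
  x = 9: RHS = 9, y in [3, 20]  -> 2 point(s)
  x = 10: RHS = 4, y in [2, 21]  -> 2 point(s)
  x = 11: RHS = 13, y in [6, 17]  -> 2 point(s)
  x = 14: RHS = 0, y in [0]  -> 1 point(s)
  x = 16: RHS = 18, y in [8, 15]  -> 2 point(s)
  x = 18: RHS = 6, y in [11, 12]  -> 2 point(s)
  x = 20: RHS = 12, y in [9, 14]  -> 2 point(s)
  x = 21: RHS = 8, y in [10, 13]  -> 2 point(s)
Affine points: 23. Add the point at infinity: total = 24.

#E(F_23) = 24


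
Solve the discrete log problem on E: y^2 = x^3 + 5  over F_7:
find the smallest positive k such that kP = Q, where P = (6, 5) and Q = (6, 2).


Enumerate multiples of P until we hit Q = (6, 2):
  1P = (6, 5)
  2P = (3, 5)
  3P = (5, 2)
  4P = (5, 5)
  5P = (3, 2)
  6P = (6, 2)
Match found at i = 6.

k = 6


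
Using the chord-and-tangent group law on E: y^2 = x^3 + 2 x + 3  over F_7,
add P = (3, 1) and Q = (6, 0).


P != Q, so use the chord formula.
s = (y2 - y1) / (x2 - x1) = (6) / (3) mod 7 = 2
x3 = s^2 - x1 - x2 mod 7 = 2^2 - 3 - 6 = 2
y3 = s (x1 - x3) - y1 mod 7 = 2 * (3 - 2) - 1 = 1

P + Q = (2, 1)


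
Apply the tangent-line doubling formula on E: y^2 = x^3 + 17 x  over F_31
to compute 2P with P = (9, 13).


Doubling: s = (3 x1^2 + a) / (2 y1)
s = (3*9^2 + 17) / (2*13) mod 31 = 10
x3 = s^2 - 2 x1 mod 31 = 10^2 - 2*9 = 20
y3 = s (x1 - x3) - y1 mod 31 = 10 * (9 - 20) - 13 = 1

2P = (20, 1)


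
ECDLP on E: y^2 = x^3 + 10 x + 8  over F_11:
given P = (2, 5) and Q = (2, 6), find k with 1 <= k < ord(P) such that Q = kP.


Enumerate multiples of P until we hit Q = (2, 6):
  1P = (2, 5)
  2P = (7, 6)
  3P = (6, 3)
  4P = (6, 8)
  5P = (7, 5)
  6P = (2, 6)
Match found at i = 6.

k = 6


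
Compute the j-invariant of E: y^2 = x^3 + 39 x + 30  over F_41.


Delta = -16(4 a^3 + 27 b^2) mod 41 = 23
-1728 * (4 a)^3 = -1728 * (4*39)^3 mod 41 = 38
j = 38 * 23^(-1) mod 41 = 7

j = 7 (mod 41)


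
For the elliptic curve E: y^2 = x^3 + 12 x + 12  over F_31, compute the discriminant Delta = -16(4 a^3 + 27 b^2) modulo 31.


4 a^3 + 27 b^2 = 4*12^3 + 27*12^2 = 6912 + 3888 = 10800
Delta = -16 * (10800) = -172800
Delta mod 31 = 25

Delta = 25 (mod 31)


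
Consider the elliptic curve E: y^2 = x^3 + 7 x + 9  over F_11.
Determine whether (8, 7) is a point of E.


Check whether y^2 = x^3 + 7 x + 9 (mod 11) for (x, y) = (8, 7).
LHS: y^2 = 7^2 mod 11 = 5
RHS: x^3 + 7 x + 9 = 8^3 + 7*8 + 9 mod 11 = 5
LHS = RHS

Yes, on the curve


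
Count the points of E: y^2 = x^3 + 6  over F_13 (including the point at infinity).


For each x in F_13, count y with y^2 = x^3 + 0 x + 6 mod 13:
  x = 2: RHS = 1, y in [1, 12]  -> 2 point(s)
  x = 5: RHS = 1, y in [1, 12]  -> 2 point(s)
  x = 6: RHS = 1, y in [1, 12]  -> 2 point(s)
Affine points: 6. Add the point at infinity: total = 7.

#E(F_13) = 7


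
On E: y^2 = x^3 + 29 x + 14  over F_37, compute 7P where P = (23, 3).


k = 7 = 111_2 (binary, LSB first: 111)
Double-and-add from P = (23, 3):
  bit 0 = 1: acc = O + (23, 3) = (23, 3)
  bit 1 = 1: acc = (23, 3) + (32, 15) = (29, 26)
  bit 2 = 1: acc = (29, 26) + (11, 6) = (6, 16)

7P = (6, 16)


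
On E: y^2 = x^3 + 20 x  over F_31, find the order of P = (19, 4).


Compute successive multiples of P until we hit O:
  1P = (19, 4)
  2P = (0, 0)
  3P = (19, 27)
  4P = O

ord(P) = 4


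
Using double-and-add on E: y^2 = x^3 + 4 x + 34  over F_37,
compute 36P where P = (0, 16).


k = 36 = 100100_2 (binary, LSB first: 001001)
Double-and-add from P = (0, 16):
  bit 0 = 0: acc unchanged = O
  bit 1 = 0: acc unchanged = O
  bit 2 = 1: acc = O + (25, 16) = (25, 16)
  bit 3 = 0: acc unchanged = (25, 16)
  bit 4 = 0: acc unchanged = (25, 16)
  bit 5 = 1: acc = (25, 16) + (28, 3) = (11, 22)

36P = (11, 22)


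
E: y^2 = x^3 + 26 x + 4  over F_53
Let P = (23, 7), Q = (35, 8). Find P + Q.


P != Q, so use the chord formula.
s = (y2 - y1) / (x2 - x1) = (1) / (12) mod 53 = 31
x3 = s^2 - x1 - x2 mod 53 = 31^2 - 23 - 35 = 2
y3 = s (x1 - x3) - y1 mod 53 = 31 * (23 - 2) - 7 = 8

P + Q = (2, 8)


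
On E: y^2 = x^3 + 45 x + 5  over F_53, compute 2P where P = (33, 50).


Doubling: s = (3 x1^2 + a) / (2 y1)
s = (3*33^2 + 45) / (2*50) mod 53 = 31
x3 = s^2 - 2 x1 mod 53 = 31^2 - 2*33 = 47
y3 = s (x1 - x3) - y1 mod 53 = 31 * (33 - 47) - 50 = 46

2P = (47, 46)


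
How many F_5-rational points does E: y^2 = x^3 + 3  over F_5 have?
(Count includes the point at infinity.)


For each x in F_5, count y with y^2 = x^3 + 0 x + 3 mod 5:
  x = 1: RHS = 4, y in [2, 3]  -> 2 point(s)
  x = 2: RHS = 1, y in [1, 4]  -> 2 point(s)
  x = 3: RHS = 0, y in [0]  -> 1 point(s)
Affine points: 5. Add the point at infinity: total = 6.

#E(F_5) = 6


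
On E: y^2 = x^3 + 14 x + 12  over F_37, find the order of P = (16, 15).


Compute successive multiples of P until we hit O:
  1P = (16, 15)
  2P = (4, 24)
  3P = (6, 33)
  4P = (36, 21)
  5P = (1, 8)
  6P = (24, 1)
  7P = (7, 34)
  8P = (18, 18)
  ... (continuing to 43P)
  43P = O

ord(P) = 43


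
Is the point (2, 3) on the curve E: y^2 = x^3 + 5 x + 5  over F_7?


Check whether y^2 = x^3 + 5 x + 5 (mod 7) for (x, y) = (2, 3).
LHS: y^2 = 3^2 mod 7 = 2
RHS: x^3 + 5 x + 5 = 2^3 + 5*2 + 5 mod 7 = 2
LHS = RHS

Yes, on the curve


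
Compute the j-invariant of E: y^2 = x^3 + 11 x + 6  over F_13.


Delta = -16(4 a^3 + 27 b^2) mod 13 = 1
-1728 * (4 a)^3 = -1728 * (4*11)^3 mod 13 = 8
j = 8 * 1^(-1) mod 13 = 8

j = 8 (mod 13)


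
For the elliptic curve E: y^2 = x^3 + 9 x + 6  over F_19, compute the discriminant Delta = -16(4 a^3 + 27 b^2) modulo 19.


4 a^3 + 27 b^2 = 4*9^3 + 27*6^2 = 2916 + 972 = 3888
Delta = -16 * (3888) = -62208
Delta mod 19 = 17

Delta = 17 (mod 19)


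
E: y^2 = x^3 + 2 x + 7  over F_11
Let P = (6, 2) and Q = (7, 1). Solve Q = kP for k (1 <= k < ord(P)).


Enumerate multiples of P until we hit Q = (7, 1):
  1P = (6, 2)
  2P = (10, 9)
  3P = (7, 10)
  4P = (7, 1)
Match found at i = 4.

k = 4


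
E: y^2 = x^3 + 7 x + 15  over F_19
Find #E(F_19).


For each x in F_19, count y with y^2 = x^3 + 7 x + 15 mod 19:
  x = 1: RHS = 4, y in [2, 17]  -> 2 point(s)
  x = 3: RHS = 6, y in [5, 14]  -> 2 point(s)
  x = 5: RHS = 4, y in [2, 17]  -> 2 point(s)
  x = 6: RHS = 7, y in [8, 11]  -> 2 point(s)
  x = 9: RHS = 9, y in [3, 16]  -> 2 point(s)
  x = 11: RHS = 17, y in [6, 13]  -> 2 point(s)
  x = 13: RHS = 4, y in [2, 17]  -> 2 point(s)
  x = 14: RHS = 7, y in [8, 11]  -> 2 point(s)
  x = 16: RHS = 5, y in [9, 10]  -> 2 point(s)
  x = 18: RHS = 7, y in [8, 11]  -> 2 point(s)
Affine points: 20. Add the point at infinity: total = 21.

#E(F_19) = 21


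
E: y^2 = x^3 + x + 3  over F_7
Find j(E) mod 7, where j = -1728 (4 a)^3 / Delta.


Delta = -16(4 a^3 + 27 b^2) mod 7 = 3
-1728 * (4 a)^3 = -1728 * (4*1)^3 mod 7 = 1
j = 1 * 3^(-1) mod 7 = 5

j = 5 (mod 7)


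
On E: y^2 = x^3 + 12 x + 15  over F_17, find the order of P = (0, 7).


Compute successive multiples of P until we hit O:
  1P = (0, 7)
  2P = (16, 6)
  3P = (2, 8)
  4P = (11, 13)
  5P = (7, 0)
  6P = (11, 4)
  7P = (2, 9)
  8P = (16, 11)
  ... (continuing to 10P)
  10P = O

ord(P) = 10


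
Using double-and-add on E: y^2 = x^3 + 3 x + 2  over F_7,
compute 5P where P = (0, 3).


k = 5 = 101_2 (binary, LSB first: 101)
Double-and-add from P = (0, 3):
  bit 0 = 1: acc = O + (0, 3) = (0, 3)
  bit 1 = 0: acc unchanged = (0, 3)
  bit 2 = 1: acc = (0, 3) + (4, 6) = (4, 1)

5P = (4, 1)


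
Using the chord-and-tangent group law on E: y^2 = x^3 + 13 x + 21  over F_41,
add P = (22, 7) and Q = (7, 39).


P != Q, so use the chord formula.
s = (y2 - y1) / (x2 - x1) = (32) / (26) mod 41 = 17
x3 = s^2 - x1 - x2 mod 41 = 17^2 - 22 - 7 = 14
y3 = s (x1 - x3) - y1 mod 41 = 17 * (22 - 14) - 7 = 6

P + Q = (14, 6)


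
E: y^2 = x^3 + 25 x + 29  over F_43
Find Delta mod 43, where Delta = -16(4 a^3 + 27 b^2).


4 a^3 + 27 b^2 = 4*25^3 + 27*29^2 = 62500 + 22707 = 85207
Delta = -16 * (85207) = -1363312
Delta mod 43 = 3

Delta = 3 (mod 43)


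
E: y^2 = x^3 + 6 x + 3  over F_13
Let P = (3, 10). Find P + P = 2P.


Doubling: s = (3 x1^2 + a) / (2 y1)
s = (3*3^2 + 6) / (2*10) mod 13 = 1
x3 = s^2 - 2 x1 mod 13 = 1^2 - 2*3 = 8
y3 = s (x1 - x3) - y1 mod 13 = 1 * (3 - 8) - 10 = 11

2P = (8, 11)


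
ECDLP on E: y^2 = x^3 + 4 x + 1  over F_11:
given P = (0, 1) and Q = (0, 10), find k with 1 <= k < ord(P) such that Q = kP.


Enumerate multiples of P until we hit Q = (0, 10):
  1P = (0, 1)
  2P = (4, 2)
  3P = (5, 6)
  4P = (7, 3)
  5P = (7, 8)
  6P = (5, 5)
  7P = (4, 9)
  8P = (0, 10)
Match found at i = 8.

k = 8


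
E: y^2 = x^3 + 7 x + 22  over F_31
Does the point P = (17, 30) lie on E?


Check whether y^2 = x^3 + 7 x + 22 (mod 31) for (x, y) = (17, 30).
LHS: y^2 = 30^2 mod 31 = 1
RHS: x^3 + 7 x + 22 = 17^3 + 7*17 + 22 mod 31 = 1
LHS = RHS

Yes, on the curve


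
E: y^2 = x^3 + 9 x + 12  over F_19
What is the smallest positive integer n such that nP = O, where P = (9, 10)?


Compute successive multiples of P until we hit O:
  1P = (9, 10)
  2P = (7, 0)
  3P = (9, 9)
  4P = O

ord(P) = 4


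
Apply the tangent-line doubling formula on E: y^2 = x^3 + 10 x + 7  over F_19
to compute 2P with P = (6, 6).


Doubling: s = (3 x1^2 + a) / (2 y1)
s = (3*6^2 + 10) / (2*6) mod 19 = 13
x3 = s^2 - 2 x1 mod 19 = 13^2 - 2*6 = 5
y3 = s (x1 - x3) - y1 mod 19 = 13 * (6 - 5) - 6 = 7

2P = (5, 7)


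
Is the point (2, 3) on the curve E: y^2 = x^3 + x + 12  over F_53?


Check whether y^2 = x^3 + 1 x + 12 (mod 53) for (x, y) = (2, 3).
LHS: y^2 = 3^2 mod 53 = 9
RHS: x^3 + 1 x + 12 = 2^3 + 1*2 + 12 mod 53 = 22
LHS != RHS

No, not on the curve


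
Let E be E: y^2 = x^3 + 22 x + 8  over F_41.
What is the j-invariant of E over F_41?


Delta = -16(4 a^3 + 27 b^2) mod 41 = 16
-1728 * (4 a)^3 = -1728 * (4*22)^3 mod 41 = 16
j = 16 * 16^(-1) mod 41 = 1

j = 1 (mod 41)


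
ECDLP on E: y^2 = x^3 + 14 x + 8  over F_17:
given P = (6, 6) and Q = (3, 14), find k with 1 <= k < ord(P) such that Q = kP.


Enumerate multiples of P until we hit Q = (3, 14):
  1P = (6, 6)
  2P = (4, 3)
  3P = (5, 4)
  4P = (10, 3)
  5P = (9, 9)
  6P = (3, 14)
Match found at i = 6.

k = 6


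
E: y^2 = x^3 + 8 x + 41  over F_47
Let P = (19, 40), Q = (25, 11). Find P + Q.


P != Q, so use the chord formula.
s = (y2 - y1) / (x2 - x1) = (18) / (6) mod 47 = 3
x3 = s^2 - x1 - x2 mod 47 = 3^2 - 19 - 25 = 12
y3 = s (x1 - x3) - y1 mod 47 = 3 * (19 - 12) - 40 = 28

P + Q = (12, 28)


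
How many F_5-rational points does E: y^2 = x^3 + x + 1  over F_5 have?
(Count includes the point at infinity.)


For each x in F_5, count y with y^2 = x^3 + 1 x + 1 mod 5:
  x = 0: RHS = 1, y in [1, 4]  -> 2 point(s)
  x = 2: RHS = 1, y in [1, 4]  -> 2 point(s)
  x = 3: RHS = 1, y in [1, 4]  -> 2 point(s)
  x = 4: RHS = 4, y in [2, 3]  -> 2 point(s)
Affine points: 8. Add the point at infinity: total = 9.

#E(F_5) = 9


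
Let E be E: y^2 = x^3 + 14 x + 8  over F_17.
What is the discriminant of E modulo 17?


4 a^3 + 27 b^2 = 4*14^3 + 27*8^2 = 10976 + 1728 = 12704
Delta = -16 * (12704) = -203264
Delta mod 17 = 5

Delta = 5 (mod 17)


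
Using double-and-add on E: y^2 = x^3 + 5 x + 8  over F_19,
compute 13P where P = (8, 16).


k = 13 = 1101_2 (binary, LSB first: 1011)
Double-and-add from P = (8, 16):
  bit 0 = 1: acc = O + (8, 16) = (8, 16)
  bit 1 = 0: acc unchanged = (8, 16)
  bit 2 = 1: acc = (8, 16) + (5, 14) = (17, 16)
  bit 3 = 1: acc = (17, 16) + (16, 17) = (6, 11)

13P = (6, 11)


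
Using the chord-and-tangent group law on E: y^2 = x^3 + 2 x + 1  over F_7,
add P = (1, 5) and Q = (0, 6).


P != Q, so use the chord formula.
s = (y2 - y1) / (x2 - x1) = (1) / (6) mod 7 = 6
x3 = s^2 - x1 - x2 mod 7 = 6^2 - 1 - 0 = 0
y3 = s (x1 - x3) - y1 mod 7 = 6 * (1 - 0) - 5 = 1

P + Q = (0, 1)


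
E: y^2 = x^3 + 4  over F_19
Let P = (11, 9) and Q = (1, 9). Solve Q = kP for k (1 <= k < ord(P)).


Enumerate multiples of P until we hit Q = (1, 9):
  1P = (11, 9)
  2P = (1, 9)
Match found at i = 2.

k = 2


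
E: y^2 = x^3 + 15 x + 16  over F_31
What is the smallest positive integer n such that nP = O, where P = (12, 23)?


Compute successive multiples of P until we hit O:
  1P = (12, 23)
  2P = (1, 1)
  3P = (22, 19)
  4P = (17, 10)
  5P = (10, 9)
  6P = (27, 27)
  7P = (25, 19)
  8P = (4, 27)
  ... (continuing to 36P)
  36P = O

ord(P) = 36


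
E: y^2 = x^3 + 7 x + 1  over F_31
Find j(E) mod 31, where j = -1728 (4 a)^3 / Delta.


Delta = -16(4 a^3 + 27 b^2) mod 31 = 29
-1728 * (4 a)^3 = -1728 * (4*7)^3 mod 31 = 1
j = 1 * 29^(-1) mod 31 = 15

j = 15 (mod 31)


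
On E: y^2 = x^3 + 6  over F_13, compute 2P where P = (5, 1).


Doubling: s = (3 x1^2 + a) / (2 y1)
s = (3*5^2 + 0) / (2*1) mod 13 = 5
x3 = s^2 - 2 x1 mod 13 = 5^2 - 2*5 = 2
y3 = s (x1 - x3) - y1 mod 13 = 5 * (5 - 2) - 1 = 1

2P = (2, 1)


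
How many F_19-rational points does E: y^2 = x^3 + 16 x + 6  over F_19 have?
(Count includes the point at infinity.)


For each x in F_19, count y with y^2 = x^3 + 16 x + 6 mod 19:
  x = 0: RHS = 6, y in [5, 14]  -> 2 point(s)
  x = 1: RHS = 4, y in [2, 17]  -> 2 point(s)
  x = 3: RHS = 5, y in [9, 10]  -> 2 point(s)
  x = 4: RHS = 1, y in [1, 18]  -> 2 point(s)
  x = 7: RHS = 5, y in [9, 10]  -> 2 point(s)
  x = 8: RHS = 0, y in [0]  -> 1 point(s)
  x = 9: RHS = 5, y in [9, 10]  -> 2 point(s)
  x = 10: RHS = 7, y in [8, 11]  -> 2 point(s)
  x = 12: RHS = 7, y in [8, 11]  -> 2 point(s)
  x = 13: RHS = 17, y in [6, 13]  -> 2 point(s)
  x = 15: RHS = 11, y in [7, 12]  -> 2 point(s)
  x = 16: RHS = 7, y in [8, 11]  -> 2 point(s)
  x = 17: RHS = 4, y in [2, 17]  -> 2 point(s)
Affine points: 25. Add the point at infinity: total = 26.

#E(F_19) = 26


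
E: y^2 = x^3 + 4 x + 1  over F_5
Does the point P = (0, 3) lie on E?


Check whether y^2 = x^3 + 4 x + 1 (mod 5) for (x, y) = (0, 3).
LHS: y^2 = 3^2 mod 5 = 4
RHS: x^3 + 4 x + 1 = 0^3 + 4*0 + 1 mod 5 = 1
LHS != RHS

No, not on the curve


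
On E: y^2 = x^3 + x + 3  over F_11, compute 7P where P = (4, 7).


k = 7 = 111_2 (binary, LSB first: 111)
Double-and-add from P = (4, 7):
  bit 0 = 1: acc = O + (4, 7) = (4, 7)
  bit 1 = 1: acc = (4, 7) + (7, 10) = (1, 7)
  bit 2 = 1: acc = (1, 7) + (6, 4) = (7, 1)

7P = (7, 1)


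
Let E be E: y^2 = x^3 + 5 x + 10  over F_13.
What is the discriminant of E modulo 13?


4 a^3 + 27 b^2 = 4*5^3 + 27*10^2 = 500 + 2700 = 3200
Delta = -16 * (3200) = -51200
Delta mod 13 = 7

Delta = 7 (mod 13)


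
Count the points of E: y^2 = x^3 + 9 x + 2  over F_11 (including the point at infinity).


For each x in F_11, count y with y^2 = x^3 + 9 x + 2 mod 11:
  x = 1: RHS = 1, y in [1, 10]  -> 2 point(s)
  x = 3: RHS = 1, y in [1, 10]  -> 2 point(s)
  x = 4: RHS = 3, y in [5, 6]  -> 2 point(s)
  x = 7: RHS = 1, y in [1, 10]  -> 2 point(s)
  x = 8: RHS = 3, y in [5, 6]  -> 2 point(s)
  x = 9: RHS = 9, y in [3, 8]  -> 2 point(s)
  x = 10: RHS = 3, y in [5, 6]  -> 2 point(s)
Affine points: 14. Add the point at infinity: total = 15.

#E(F_11) = 15


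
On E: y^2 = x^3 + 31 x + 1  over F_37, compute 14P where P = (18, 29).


k = 14 = 1110_2 (binary, LSB first: 0111)
Double-and-add from P = (18, 29):
  bit 0 = 0: acc unchanged = O
  bit 1 = 1: acc = O + (8, 24) = (8, 24)
  bit 2 = 1: acc = (8, 24) + (10, 33) = (30, 25)
  bit 3 = 1: acc = (30, 25) + (24, 19) = (21, 21)

14P = (21, 21)


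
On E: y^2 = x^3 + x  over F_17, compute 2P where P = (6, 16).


Doubling: s = (3 x1^2 + a) / (2 y1)
s = (3*6^2 + 1) / (2*16) mod 17 = 5
x3 = s^2 - 2 x1 mod 17 = 5^2 - 2*6 = 13
y3 = s (x1 - x3) - y1 mod 17 = 5 * (6 - 13) - 16 = 0

2P = (13, 0)


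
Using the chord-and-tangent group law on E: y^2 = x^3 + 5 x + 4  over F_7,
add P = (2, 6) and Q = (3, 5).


P != Q, so use the chord formula.
s = (y2 - y1) / (x2 - x1) = (6) / (1) mod 7 = 6
x3 = s^2 - x1 - x2 mod 7 = 6^2 - 2 - 3 = 3
y3 = s (x1 - x3) - y1 mod 7 = 6 * (2 - 3) - 6 = 2

P + Q = (3, 2)


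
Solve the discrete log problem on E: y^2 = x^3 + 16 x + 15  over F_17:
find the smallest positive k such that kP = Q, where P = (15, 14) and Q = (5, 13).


Enumerate multiples of P until we hit Q = (5, 13):
  1P = (15, 14)
  2P = (5, 13)
Match found at i = 2.

k = 2


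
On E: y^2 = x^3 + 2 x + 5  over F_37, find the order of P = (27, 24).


Compute successive multiples of P until we hit O:
  1P = (27, 24)
  2P = (31, 31)
  3P = (26, 24)
  4P = (21, 13)
  5P = (16, 27)
  6P = (6, 14)
  7P = (20, 4)
  8P = (11, 27)
  ... (continuing to 35P)
  35P = O

ord(P) = 35


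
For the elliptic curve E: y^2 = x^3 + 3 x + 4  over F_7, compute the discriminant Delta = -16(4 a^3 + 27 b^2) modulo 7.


4 a^3 + 27 b^2 = 4*3^3 + 27*4^2 = 108 + 432 = 540
Delta = -16 * (540) = -8640
Delta mod 7 = 5

Delta = 5 (mod 7)


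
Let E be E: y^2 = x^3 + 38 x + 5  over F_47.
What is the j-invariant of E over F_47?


Delta = -16(4 a^3 + 27 b^2) mod 47 = 42
-1728 * (4 a)^3 = -1728 * (4*38)^3 mod 47 = 24
j = 24 * 42^(-1) mod 47 = 14

j = 14 (mod 47)


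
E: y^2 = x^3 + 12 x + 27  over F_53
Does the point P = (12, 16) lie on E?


Check whether y^2 = x^3 + 12 x + 27 (mod 53) for (x, y) = (12, 16).
LHS: y^2 = 16^2 mod 53 = 44
RHS: x^3 + 12 x + 27 = 12^3 + 12*12 + 27 mod 53 = 44
LHS = RHS

Yes, on the curve


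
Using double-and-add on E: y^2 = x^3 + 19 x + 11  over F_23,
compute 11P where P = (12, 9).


k = 11 = 1011_2 (binary, LSB first: 1101)
Double-and-add from P = (12, 9):
  bit 0 = 1: acc = O + (12, 9) = (12, 9)
  bit 1 = 1: acc = (12, 9) + (5, 22) = (1, 10)
  bit 2 = 0: acc unchanged = (1, 10)
  bit 3 = 1: acc = (1, 10) + (4, 6) = (7, 21)

11P = (7, 21)


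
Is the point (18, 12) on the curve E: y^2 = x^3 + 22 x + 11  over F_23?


Check whether y^2 = x^3 + 22 x + 11 (mod 23) for (x, y) = (18, 12).
LHS: y^2 = 12^2 mod 23 = 6
RHS: x^3 + 22 x + 11 = 18^3 + 22*18 + 11 mod 23 = 6
LHS = RHS

Yes, on the curve


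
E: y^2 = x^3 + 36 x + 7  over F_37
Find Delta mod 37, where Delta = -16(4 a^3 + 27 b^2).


4 a^3 + 27 b^2 = 4*36^3 + 27*7^2 = 186624 + 1323 = 187947
Delta = -16 * (187947) = -3007152
Delta mod 37 = 23

Delta = 23 (mod 37)


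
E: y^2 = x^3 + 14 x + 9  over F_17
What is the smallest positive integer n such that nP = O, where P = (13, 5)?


Compute successive multiples of P until we hit O:
  1P = (13, 5)
  2P = (7, 5)
  3P = (14, 12)
  4P = (5, 0)
  5P = (14, 5)
  6P = (7, 12)
  7P = (13, 12)
  8P = O

ord(P) = 8


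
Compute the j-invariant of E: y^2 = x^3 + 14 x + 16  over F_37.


Delta = -16(4 a^3 + 27 b^2) mod 37 = 24
-1728 * (4 a)^3 = -1728 * (4*14)^3 mod 37 = 6
j = 6 * 24^(-1) mod 37 = 28

j = 28 (mod 37)


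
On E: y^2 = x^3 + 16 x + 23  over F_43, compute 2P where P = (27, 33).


Doubling: s = (3 x1^2 + a) / (2 y1)
s = (3*27^2 + 16) / (2*33) mod 43 = 21
x3 = s^2 - 2 x1 mod 43 = 21^2 - 2*27 = 0
y3 = s (x1 - x3) - y1 mod 43 = 21 * (27 - 0) - 33 = 18

2P = (0, 18)


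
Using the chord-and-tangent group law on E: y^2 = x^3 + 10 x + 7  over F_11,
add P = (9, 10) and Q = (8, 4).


P != Q, so use the chord formula.
s = (y2 - y1) / (x2 - x1) = (5) / (10) mod 11 = 6
x3 = s^2 - x1 - x2 mod 11 = 6^2 - 9 - 8 = 8
y3 = s (x1 - x3) - y1 mod 11 = 6 * (9 - 8) - 10 = 7

P + Q = (8, 7)


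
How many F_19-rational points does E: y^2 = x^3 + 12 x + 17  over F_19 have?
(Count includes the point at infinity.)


For each x in F_19, count y with y^2 = x^3 + 12 x + 17 mod 19:
  x = 0: RHS = 17, y in [6, 13]  -> 2 point(s)
  x = 1: RHS = 11, y in [7, 12]  -> 2 point(s)
  x = 2: RHS = 11, y in [7, 12]  -> 2 point(s)
  x = 3: RHS = 4, y in [2, 17]  -> 2 point(s)
  x = 6: RHS = 1, y in [1, 18]  -> 2 point(s)
  x = 7: RHS = 7, y in [8, 11]  -> 2 point(s)
  x = 8: RHS = 17, y in [6, 13]  -> 2 point(s)
  x = 10: RHS = 16, y in [4, 15]  -> 2 point(s)
  x = 11: RHS = 17, y in [6, 13]  -> 2 point(s)
  x = 15: RHS = 0, y in [0]  -> 1 point(s)
  x = 16: RHS = 11, y in [7, 12]  -> 2 point(s)
  x = 17: RHS = 4, y in [2, 17]  -> 2 point(s)
  x = 18: RHS = 4, y in [2, 17]  -> 2 point(s)
Affine points: 25. Add the point at infinity: total = 26.

#E(F_19) = 26


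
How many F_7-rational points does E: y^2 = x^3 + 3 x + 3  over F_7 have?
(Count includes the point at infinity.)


For each x in F_7, count y with y^2 = x^3 + 3 x + 3 mod 7:
  x = 1: RHS = 0, y in [0]  -> 1 point(s)
  x = 3: RHS = 4, y in [2, 5]  -> 2 point(s)
  x = 4: RHS = 2, y in [3, 4]  -> 2 point(s)
Affine points: 5. Add the point at infinity: total = 6.

#E(F_7) = 6


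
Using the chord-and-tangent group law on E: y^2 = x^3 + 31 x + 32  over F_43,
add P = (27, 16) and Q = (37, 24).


P != Q, so use the chord formula.
s = (y2 - y1) / (x2 - x1) = (8) / (10) mod 43 = 18
x3 = s^2 - x1 - x2 mod 43 = 18^2 - 27 - 37 = 2
y3 = s (x1 - x3) - y1 mod 43 = 18 * (27 - 2) - 16 = 4

P + Q = (2, 4)


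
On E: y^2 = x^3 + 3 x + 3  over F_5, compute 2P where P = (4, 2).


Doubling: s = (3 x1^2 + a) / (2 y1)
s = (3*4^2 + 3) / (2*2) mod 5 = 4
x3 = s^2 - 2 x1 mod 5 = 4^2 - 2*4 = 3
y3 = s (x1 - x3) - y1 mod 5 = 4 * (4 - 3) - 2 = 2

2P = (3, 2)


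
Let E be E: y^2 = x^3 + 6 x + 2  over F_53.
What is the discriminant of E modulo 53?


4 a^3 + 27 b^2 = 4*6^3 + 27*2^2 = 864 + 108 = 972
Delta = -16 * (972) = -15552
Delta mod 53 = 30

Delta = 30 (mod 53)


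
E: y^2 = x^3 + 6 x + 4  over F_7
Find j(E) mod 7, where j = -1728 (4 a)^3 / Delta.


Delta = -16(4 a^3 + 27 b^2) mod 7 = 5
-1728 * (4 a)^3 = -1728 * (4*6)^3 mod 7 = 6
j = 6 * 5^(-1) mod 7 = 4

j = 4 (mod 7)


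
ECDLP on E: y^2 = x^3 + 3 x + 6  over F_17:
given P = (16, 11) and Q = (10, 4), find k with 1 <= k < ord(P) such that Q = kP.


Enumerate multiples of P until we hit Q = (10, 4):
  1P = (16, 11)
  2P = (15, 14)
  3P = (12, 11)
  4P = (6, 6)
  5P = (8, 10)
  6P = (14, 2)
  7P = (3, 5)
  8P = (13, 10)
  9P = (7, 9)
  10P = (10, 13)
  11P = (10, 4)
Match found at i = 11.

k = 11


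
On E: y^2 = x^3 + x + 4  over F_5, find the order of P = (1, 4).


Compute successive multiples of P until we hit O:
  1P = (1, 4)
  2P = (2, 3)
  3P = (3, 3)
  4P = (0, 3)
  5P = (0, 2)
  6P = (3, 2)
  7P = (2, 2)
  8P = (1, 1)
  ... (continuing to 9P)
  9P = O

ord(P) = 9


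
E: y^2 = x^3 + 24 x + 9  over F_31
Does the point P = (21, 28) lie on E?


Check whether y^2 = x^3 + 24 x + 9 (mod 31) for (x, y) = (21, 28).
LHS: y^2 = 28^2 mod 31 = 9
RHS: x^3 + 24 x + 9 = 21^3 + 24*21 + 9 mod 31 = 9
LHS = RHS

Yes, on the curve


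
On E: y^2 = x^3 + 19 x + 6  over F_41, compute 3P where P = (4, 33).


k = 3 = 11_2 (binary, LSB first: 11)
Double-and-add from P = (4, 33):
  bit 0 = 1: acc = O + (4, 33) = (4, 33)
  bit 1 = 1: acc = (4, 33) + (35, 2) = (3, 7)

3P = (3, 7)


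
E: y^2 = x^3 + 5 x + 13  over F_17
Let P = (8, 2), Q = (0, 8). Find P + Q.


P != Q, so use the chord formula.
s = (y2 - y1) / (x2 - x1) = (6) / (9) mod 17 = 12
x3 = s^2 - x1 - x2 mod 17 = 12^2 - 8 - 0 = 0
y3 = s (x1 - x3) - y1 mod 17 = 12 * (8 - 0) - 2 = 9

P + Q = (0, 9)


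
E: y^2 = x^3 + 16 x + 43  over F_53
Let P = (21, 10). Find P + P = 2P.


Doubling: s = (3 x1^2 + a) / (2 y1)
s = (3*21^2 + 16) / (2*10) mod 53 = 6
x3 = s^2 - 2 x1 mod 53 = 6^2 - 2*21 = 47
y3 = s (x1 - x3) - y1 mod 53 = 6 * (21 - 47) - 10 = 46

2P = (47, 46)


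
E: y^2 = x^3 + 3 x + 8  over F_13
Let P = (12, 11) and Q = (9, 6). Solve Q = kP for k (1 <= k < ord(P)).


Enumerate multiples of P until we hit Q = (9, 6):
  1P = (12, 11)
  2P = (1, 5)
  3P = (9, 6)
Match found at i = 3.

k = 3


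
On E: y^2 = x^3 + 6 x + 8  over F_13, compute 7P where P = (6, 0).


k = 7 = 111_2 (binary, LSB first: 111)
Double-and-add from P = (6, 0):
  bit 0 = 1: acc = O + (6, 0) = (6, 0)
  bit 1 = 1: acc = (6, 0) + O = (6, 0)
  bit 2 = 1: acc = (6, 0) + O = (6, 0)

7P = (6, 0)


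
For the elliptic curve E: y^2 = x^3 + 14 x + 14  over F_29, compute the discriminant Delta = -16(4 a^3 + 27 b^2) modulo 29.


4 a^3 + 27 b^2 = 4*14^3 + 27*14^2 = 10976 + 5292 = 16268
Delta = -16 * (16268) = -260288
Delta mod 29 = 16

Delta = 16 (mod 29)


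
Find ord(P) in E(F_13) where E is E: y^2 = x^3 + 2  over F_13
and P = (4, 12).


Compute successive multiples of P until we hit O:
  1P = (4, 12)
  2P = (9, 4)
  3P = (1, 4)
  4P = (5, 7)
  5P = (3, 9)
  6P = (2, 7)
  7P = (10, 12)
  8P = (12, 1)
  ... (continuing to 19P)
  19P = O

ord(P) = 19


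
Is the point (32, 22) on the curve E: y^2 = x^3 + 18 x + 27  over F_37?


Check whether y^2 = x^3 + 18 x + 27 (mod 37) for (x, y) = (32, 22).
LHS: y^2 = 22^2 mod 37 = 3
RHS: x^3 + 18 x + 27 = 32^3 + 18*32 + 27 mod 37 = 34
LHS != RHS

No, not on the curve


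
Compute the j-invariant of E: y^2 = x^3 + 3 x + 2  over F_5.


Delta = -16(4 a^3 + 27 b^2) mod 5 = 4
-1728 * (4 a)^3 = -1728 * (4*3)^3 mod 5 = 1
j = 1 * 4^(-1) mod 5 = 4

j = 4 (mod 5)


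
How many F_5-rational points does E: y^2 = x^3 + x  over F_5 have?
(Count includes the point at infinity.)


For each x in F_5, count y with y^2 = x^3 + 1 x + 0 mod 5:
  x = 0: RHS = 0, y in [0]  -> 1 point(s)
  x = 2: RHS = 0, y in [0]  -> 1 point(s)
  x = 3: RHS = 0, y in [0]  -> 1 point(s)
Affine points: 3. Add the point at infinity: total = 4.

#E(F_5) = 4


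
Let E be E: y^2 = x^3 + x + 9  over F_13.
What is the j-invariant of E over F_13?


Delta = -16(4 a^3 + 27 b^2) mod 13 = 5
-1728 * (4 a)^3 = -1728 * (4*1)^3 mod 13 = 12
j = 12 * 5^(-1) mod 13 = 5

j = 5 (mod 13)


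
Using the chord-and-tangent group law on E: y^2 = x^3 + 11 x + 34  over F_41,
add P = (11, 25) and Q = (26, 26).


P != Q, so use the chord formula.
s = (y2 - y1) / (x2 - x1) = (1) / (15) mod 41 = 11
x3 = s^2 - x1 - x2 mod 41 = 11^2 - 11 - 26 = 2
y3 = s (x1 - x3) - y1 mod 41 = 11 * (11 - 2) - 25 = 33

P + Q = (2, 33)


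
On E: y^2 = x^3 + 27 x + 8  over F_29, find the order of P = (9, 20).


Compute successive multiples of P until we hit O:
  1P = (9, 20)
  2P = (4, 21)
  3P = (23, 6)
  4P = (27, 27)
  5P = (26, 4)
  6P = (28, 3)
  7P = (12, 1)
  8P = (3, 0)
  ... (continuing to 16P)
  16P = O

ord(P) = 16


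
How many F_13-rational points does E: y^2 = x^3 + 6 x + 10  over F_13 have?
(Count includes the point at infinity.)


For each x in F_13, count y with y^2 = x^3 + 6 x + 10 mod 13:
  x = 0: RHS = 10, y in [6, 7]  -> 2 point(s)
  x = 1: RHS = 4, y in [2, 11]  -> 2 point(s)
  x = 2: RHS = 4, y in [2, 11]  -> 2 point(s)
  x = 3: RHS = 3, y in [4, 9]  -> 2 point(s)
  x = 5: RHS = 9, y in [3, 10]  -> 2 point(s)
  x = 9: RHS = 0, y in [0]  -> 1 point(s)
  x = 10: RHS = 4, y in [2, 11]  -> 2 point(s)
  x = 11: RHS = 3, y in [4, 9]  -> 2 point(s)
  x = 12: RHS = 3, y in [4, 9]  -> 2 point(s)
Affine points: 17. Add the point at infinity: total = 18.

#E(F_13) = 18


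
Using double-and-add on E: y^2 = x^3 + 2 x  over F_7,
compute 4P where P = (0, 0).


k = 4 = 100_2 (binary, LSB first: 001)
Double-and-add from P = (0, 0):
  bit 0 = 0: acc unchanged = O
  bit 1 = 0: acc unchanged = O
  bit 2 = 1: acc = O + O = O

4P = O


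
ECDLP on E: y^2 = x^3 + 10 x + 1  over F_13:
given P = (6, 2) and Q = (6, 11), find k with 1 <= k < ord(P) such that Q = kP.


Enumerate multiples of P until we hit Q = (6, 11):
  1P = (6, 2)
  2P = (10, 10)
  3P = (1, 8)
  4P = (9, 12)
  5P = (12, 4)
  6P = (11, 5)
  7P = (0, 12)
  8P = (4, 12)
  9P = (2, 4)
  10P = (2, 9)
  11P = (4, 1)
  12P = (0, 1)
  13P = (11, 8)
  14P = (12, 9)
  15P = (9, 1)
  16P = (1, 5)
  17P = (10, 3)
  18P = (6, 11)
Match found at i = 18.

k = 18


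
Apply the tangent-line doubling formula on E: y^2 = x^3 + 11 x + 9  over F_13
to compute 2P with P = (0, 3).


Doubling: s = (3 x1^2 + a) / (2 y1)
s = (3*0^2 + 11) / (2*3) mod 13 = 4
x3 = s^2 - 2 x1 mod 13 = 4^2 - 2*0 = 3
y3 = s (x1 - x3) - y1 mod 13 = 4 * (0 - 3) - 3 = 11

2P = (3, 11)


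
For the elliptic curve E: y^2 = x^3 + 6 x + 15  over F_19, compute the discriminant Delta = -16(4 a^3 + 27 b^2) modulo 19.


4 a^3 + 27 b^2 = 4*6^3 + 27*15^2 = 864 + 6075 = 6939
Delta = -16 * (6939) = -111024
Delta mod 19 = 12

Delta = 12 (mod 19)


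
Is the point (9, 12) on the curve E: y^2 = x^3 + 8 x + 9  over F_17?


Check whether y^2 = x^3 + 8 x + 9 (mod 17) for (x, y) = (9, 12).
LHS: y^2 = 12^2 mod 17 = 8
RHS: x^3 + 8 x + 9 = 9^3 + 8*9 + 9 mod 17 = 11
LHS != RHS

No, not on the curve


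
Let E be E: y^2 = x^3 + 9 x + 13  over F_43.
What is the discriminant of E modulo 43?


4 a^3 + 27 b^2 = 4*9^3 + 27*13^2 = 2916 + 4563 = 7479
Delta = -16 * (7479) = -119664
Delta mod 43 = 5

Delta = 5 (mod 43)


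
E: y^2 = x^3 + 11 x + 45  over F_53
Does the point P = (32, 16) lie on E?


Check whether y^2 = x^3 + 11 x + 45 (mod 53) for (x, y) = (32, 16).
LHS: y^2 = 16^2 mod 53 = 44
RHS: x^3 + 11 x + 45 = 32^3 + 11*32 + 45 mod 53 = 40
LHS != RHS

No, not on the curve


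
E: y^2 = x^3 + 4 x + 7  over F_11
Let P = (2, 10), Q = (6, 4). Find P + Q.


P != Q, so use the chord formula.
s = (y2 - y1) / (x2 - x1) = (5) / (4) mod 11 = 4
x3 = s^2 - x1 - x2 mod 11 = 4^2 - 2 - 6 = 8
y3 = s (x1 - x3) - y1 mod 11 = 4 * (2 - 8) - 10 = 10

P + Q = (8, 10)


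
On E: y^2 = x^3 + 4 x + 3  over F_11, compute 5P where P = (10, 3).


k = 5 = 101_2 (binary, LSB first: 101)
Double-and-add from P = (10, 3):
  bit 0 = 1: acc = O + (10, 3) = (10, 3)
  bit 1 = 0: acc unchanged = (10, 3)
  bit 2 = 1: acc = (10, 3) + (5, 4) = (0, 6)

5P = (0, 6)


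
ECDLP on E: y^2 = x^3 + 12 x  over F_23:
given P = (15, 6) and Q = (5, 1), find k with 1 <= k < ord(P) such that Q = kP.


Enumerate multiples of P until we hit Q = (5, 1):
  1P = (15, 6)
  2P = (6, 9)
  3P = (20, 11)
  4P = (12, 20)
  5P = (5, 1)
Match found at i = 5.

k = 5


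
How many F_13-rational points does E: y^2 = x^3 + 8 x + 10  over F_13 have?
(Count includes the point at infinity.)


For each x in F_13, count y with y^2 = x^3 + 8 x + 10 mod 13:
  x = 0: RHS = 10, y in [6, 7]  -> 2 point(s)
  x = 3: RHS = 9, y in [3, 10]  -> 2 point(s)
  x = 6: RHS = 1, y in [1, 12]  -> 2 point(s)
  x = 8: RHS = 1, y in [1, 12]  -> 2 point(s)
  x = 11: RHS = 12, y in [5, 8]  -> 2 point(s)
  x = 12: RHS = 1, y in [1, 12]  -> 2 point(s)
Affine points: 12. Add the point at infinity: total = 13.

#E(F_13) = 13


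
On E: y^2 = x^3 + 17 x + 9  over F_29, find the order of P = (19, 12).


Compute successive multiples of P until we hit O:
  1P = (19, 12)
  2P = (19, 17)
  3P = O

ord(P) = 3


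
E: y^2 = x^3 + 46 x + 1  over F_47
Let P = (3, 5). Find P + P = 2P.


Doubling: s = (3 x1^2 + a) / (2 y1)
s = (3*3^2 + 46) / (2*5) mod 47 = 12
x3 = s^2 - 2 x1 mod 47 = 12^2 - 2*3 = 44
y3 = s (x1 - x3) - y1 mod 47 = 12 * (3 - 44) - 5 = 20

2P = (44, 20)


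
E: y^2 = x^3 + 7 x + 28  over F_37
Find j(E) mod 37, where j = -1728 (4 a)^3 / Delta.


Delta = -16(4 a^3 + 27 b^2) mod 37 = 36
-1728 * (4 a)^3 = -1728 * (4*7)^3 mod 37 = 10
j = 10 * 36^(-1) mod 37 = 27

j = 27 (mod 37)


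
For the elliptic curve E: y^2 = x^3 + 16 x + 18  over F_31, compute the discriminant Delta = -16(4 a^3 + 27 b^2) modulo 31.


4 a^3 + 27 b^2 = 4*16^3 + 27*18^2 = 16384 + 8748 = 25132
Delta = -16 * (25132) = -402112
Delta mod 31 = 20

Delta = 20 (mod 31)


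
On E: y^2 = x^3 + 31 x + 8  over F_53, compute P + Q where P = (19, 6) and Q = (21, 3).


P != Q, so use the chord formula.
s = (y2 - y1) / (x2 - x1) = (50) / (2) mod 53 = 25
x3 = s^2 - x1 - x2 mod 53 = 25^2 - 19 - 21 = 2
y3 = s (x1 - x3) - y1 mod 53 = 25 * (19 - 2) - 6 = 48

P + Q = (2, 48)


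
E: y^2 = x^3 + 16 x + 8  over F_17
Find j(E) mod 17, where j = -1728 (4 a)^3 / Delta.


Delta = -16(4 a^3 + 27 b^2) mod 17 = 7
-1728 * (4 a)^3 = -1728 * (4*16)^3 mod 17 = 7
j = 7 * 7^(-1) mod 17 = 1

j = 1 (mod 17)


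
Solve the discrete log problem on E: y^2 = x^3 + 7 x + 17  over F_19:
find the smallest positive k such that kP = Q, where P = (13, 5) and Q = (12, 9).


Enumerate multiples of P until we hit Q = (12, 9):
  1P = (13, 5)
  2P = (16, 8)
  3P = (10, 17)
  4P = (12, 10)
  5P = (0, 6)
  6P = (15, 1)
  7P = (14, 16)
  8P = (18, 16)
  9P = (5, 5)
  10P = (1, 14)
  11P = (2, 1)
  12P = (9, 12)
  13P = (6, 16)
  14P = (11, 0)
  15P = (6, 3)
  16P = (9, 7)
  17P = (2, 18)
  18P = (1, 5)
  19P = (5, 14)
  20P = (18, 3)
  21P = (14, 3)
  22P = (15, 18)
  23P = (0, 13)
  24P = (12, 9)
Match found at i = 24.

k = 24


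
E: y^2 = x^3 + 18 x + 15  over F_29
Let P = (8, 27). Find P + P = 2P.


Doubling: s = (3 x1^2 + a) / (2 y1)
s = (3*8^2 + 18) / (2*27) mod 29 = 20
x3 = s^2 - 2 x1 mod 29 = 20^2 - 2*8 = 7
y3 = s (x1 - x3) - y1 mod 29 = 20 * (8 - 7) - 27 = 22

2P = (7, 22)


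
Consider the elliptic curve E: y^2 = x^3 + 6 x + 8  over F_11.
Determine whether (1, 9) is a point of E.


Check whether y^2 = x^3 + 6 x + 8 (mod 11) for (x, y) = (1, 9).
LHS: y^2 = 9^2 mod 11 = 4
RHS: x^3 + 6 x + 8 = 1^3 + 6*1 + 8 mod 11 = 4
LHS = RHS

Yes, on the curve


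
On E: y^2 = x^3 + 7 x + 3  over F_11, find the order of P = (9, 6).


Compute successive multiples of P until we hit O:
  1P = (9, 6)
  2P = (2, 6)
  3P = (0, 5)
  4P = (5, 3)
  5P = (1, 0)
  6P = (5, 8)
  7P = (0, 6)
  8P = (2, 5)
  ... (continuing to 10P)
  10P = O

ord(P) = 10


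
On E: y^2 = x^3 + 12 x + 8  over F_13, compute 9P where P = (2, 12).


k = 9 = 1001_2 (binary, LSB first: 1001)
Double-and-add from P = (2, 12):
  bit 0 = 1: acc = O + (2, 12) = (2, 12)
  bit 1 = 0: acc unchanged = (2, 12)
  bit 2 = 0: acc unchanged = (2, 12)
  bit 3 = 1: acc = (2, 12) + (10, 7) = (2, 1)

9P = (2, 1)


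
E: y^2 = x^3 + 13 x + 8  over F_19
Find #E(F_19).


For each x in F_19, count y with y^2 = x^3 + 13 x + 8 mod 19:
  x = 2: RHS = 4, y in [2, 17]  -> 2 point(s)
  x = 3: RHS = 17, y in [6, 13]  -> 2 point(s)
  x = 6: RHS = 17, y in [6, 13]  -> 2 point(s)
  x = 7: RHS = 5, y in [9, 10]  -> 2 point(s)
  x = 8: RHS = 16, y in [4, 15]  -> 2 point(s)
  x = 10: RHS = 17, y in [6, 13]  -> 2 point(s)
  x = 11: RHS = 0, y in [0]  -> 1 point(s)
  x = 12: RHS = 11, y in [7, 12]  -> 2 point(s)
  x = 15: RHS = 6, y in [5, 14]  -> 2 point(s)
Affine points: 17. Add the point at infinity: total = 18.

#E(F_19) = 18


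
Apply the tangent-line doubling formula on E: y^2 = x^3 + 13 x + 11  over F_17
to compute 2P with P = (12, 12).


Doubling: s = (3 x1^2 + a) / (2 y1)
s = (3*12^2 + 13) / (2*12) mod 17 = 15
x3 = s^2 - 2 x1 mod 17 = 15^2 - 2*12 = 14
y3 = s (x1 - x3) - y1 mod 17 = 15 * (12 - 14) - 12 = 9

2P = (14, 9)


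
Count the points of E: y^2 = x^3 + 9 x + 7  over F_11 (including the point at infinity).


For each x in F_11, count y with y^2 = x^3 + 9 x + 7 mod 11:
  x = 2: RHS = 0, y in [0]  -> 1 point(s)
  x = 5: RHS = 1, y in [1, 10]  -> 2 point(s)
  x = 9: RHS = 3, y in [5, 6]  -> 2 point(s)
Affine points: 5. Add the point at infinity: total = 6.

#E(F_11) = 6


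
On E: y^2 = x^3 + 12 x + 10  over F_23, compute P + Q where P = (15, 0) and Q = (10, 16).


P != Q, so use the chord formula.
s = (y2 - y1) / (x2 - x1) = (16) / (18) mod 23 = 6
x3 = s^2 - x1 - x2 mod 23 = 6^2 - 15 - 10 = 11
y3 = s (x1 - x3) - y1 mod 23 = 6 * (15 - 11) - 0 = 1

P + Q = (11, 1)


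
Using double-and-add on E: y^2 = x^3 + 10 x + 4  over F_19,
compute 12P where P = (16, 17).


k = 12 = 1100_2 (binary, LSB first: 0011)
Double-and-add from P = (16, 17):
  bit 0 = 0: acc unchanged = O
  bit 1 = 0: acc unchanged = O
  bit 2 = 1: acc = O + (11, 1) = (11, 1)
  bit 3 = 1: acc = (11, 1) + (14, 0) = (11, 18)

12P = (11, 18)


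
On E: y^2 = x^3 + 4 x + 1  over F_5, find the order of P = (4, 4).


Compute successive multiples of P until we hit O:
  1P = (4, 4)
  2P = (3, 0)
  3P = (4, 1)
  4P = O

ord(P) = 4


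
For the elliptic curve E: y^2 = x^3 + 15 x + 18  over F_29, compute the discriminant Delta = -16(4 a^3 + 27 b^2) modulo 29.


4 a^3 + 27 b^2 = 4*15^3 + 27*18^2 = 13500 + 8748 = 22248
Delta = -16 * (22248) = -355968
Delta mod 29 = 7

Delta = 7 (mod 29)


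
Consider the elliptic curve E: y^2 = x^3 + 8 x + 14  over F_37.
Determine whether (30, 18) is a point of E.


Check whether y^2 = x^3 + 8 x + 14 (mod 37) for (x, y) = (30, 18).
LHS: y^2 = 18^2 mod 37 = 28
RHS: x^3 + 8 x + 14 = 30^3 + 8*30 + 14 mod 37 = 22
LHS != RHS

No, not on the curve


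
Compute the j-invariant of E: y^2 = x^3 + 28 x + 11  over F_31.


Delta = -16(4 a^3 + 27 b^2) mod 31 = 17
-1728 * (4 a)^3 = -1728 * (4*28)^3 mod 31 = 2
j = 2 * 17^(-1) mod 31 = 22

j = 22 (mod 31)


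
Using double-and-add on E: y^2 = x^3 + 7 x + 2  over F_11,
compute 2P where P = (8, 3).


k = 2 = 10_2 (binary, LSB first: 01)
Double-and-add from P = (8, 3):
  bit 0 = 0: acc unchanged = O
  bit 1 = 1: acc = O + (10, 4) = (10, 4)

2P = (10, 4)


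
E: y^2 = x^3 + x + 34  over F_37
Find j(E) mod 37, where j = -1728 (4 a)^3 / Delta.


Delta = -16(4 a^3 + 27 b^2) mod 37 = 7
-1728 * (4 a)^3 = -1728 * (4*1)^3 mod 37 = 1
j = 1 * 7^(-1) mod 37 = 16

j = 16 (mod 37)


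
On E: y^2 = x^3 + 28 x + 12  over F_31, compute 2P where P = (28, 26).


Doubling: s = (3 x1^2 + a) / (2 y1)
s = (3*28^2 + 28) / (2*26) mod 31 = 10
x3 = s^2 - 2 x1 mod 31 = 10^2 - 2*28 = 13
y3 = s (x1 - x3) - y1 mod 31 = 10 * (28 - 13) - 26 = 0

2P = (13, 0)
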